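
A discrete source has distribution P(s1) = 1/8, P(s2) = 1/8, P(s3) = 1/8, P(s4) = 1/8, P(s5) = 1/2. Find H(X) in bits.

2 bits

Each probability is a power of 1/2, so log₂(1/p) is an integer.
H = Σ p·log₂(1/p) = 1/8·3 + 1/8·3 + 1/8·3 + 1/8·3 + 1/2·1 = 2 bits.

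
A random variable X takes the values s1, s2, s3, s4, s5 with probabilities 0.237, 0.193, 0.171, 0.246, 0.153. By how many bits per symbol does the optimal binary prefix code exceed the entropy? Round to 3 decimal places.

0.026 bits

Entropy H = −Σ p log₂ p ≈ 2.2981 bits.
Huffman merges: 153/1000+171/1000→81/250; 193/1000+237/1000→43/100; 123/500+81/250→57/100; 43/100+57/100→1. L = 581/250 ≈ 2.3240.
L − H = 2.3240 − 2.2981 = 0.026 bits.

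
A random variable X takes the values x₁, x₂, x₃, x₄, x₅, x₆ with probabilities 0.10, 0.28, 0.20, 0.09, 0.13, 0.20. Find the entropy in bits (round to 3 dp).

2.470 bits

H = −Σ pᵢ log₂ pᵢ.
−0.10·log₂(0.10) = 0.3322
−0.28·log₂(0.28) = 0.5142
−0.20·log₂(0.20) = 0.4644
−0.09·log₂(0.09) = 0.3127
−0.13·log₂(0.13) = 0.3826
−0.20·log₂(0.20) = 0.4644
Sum ≈ 2.4705 → 2.470 bits.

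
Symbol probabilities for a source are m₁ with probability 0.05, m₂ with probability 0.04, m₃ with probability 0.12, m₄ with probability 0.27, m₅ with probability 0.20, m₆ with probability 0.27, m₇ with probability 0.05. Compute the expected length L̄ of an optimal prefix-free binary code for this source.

2.49 bits/symbol

Repeatedly combine the two least-probable nodes; the expected code length is the sum of the merged weights.
merge 1/25 + 1/20 → 9/100
merge 1/20 + 9/100 → 7/50
merge 3/25 + 7/50 → 13/50
merge 1/5 + 13/50 → 23/50
merge 27/100 + 27/100 → 27/50
merge 23/50 + 27/50 → 1
L = 9/100 + 7/50 + 13/50 + 23/50 + 27/50 + 1 = 249/100 = 2.49 bits/symbol.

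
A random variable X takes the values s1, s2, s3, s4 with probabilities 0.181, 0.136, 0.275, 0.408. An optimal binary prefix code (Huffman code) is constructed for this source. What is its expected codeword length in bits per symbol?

1.909 bits/symbol

Repeatedly combine the two least-probable nodes; the expected code length is the sum of the merged weights.
merge 17/125 + 181/1000 → 317/1000
merge 11/40 + 317/1000 → 74/125
merge 51/125 + 74/125 → 1
L = 317/1000 + 74/125 + 1 = 1909/1000 = 1.909 bits/symbol.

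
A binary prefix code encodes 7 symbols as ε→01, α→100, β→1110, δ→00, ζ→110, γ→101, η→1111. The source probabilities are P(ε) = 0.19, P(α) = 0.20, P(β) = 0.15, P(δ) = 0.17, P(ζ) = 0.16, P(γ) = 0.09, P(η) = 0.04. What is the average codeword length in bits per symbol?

2.83 bits/symbol

L̄ = Σ pᵢ·ℓᵢ = 0.19·2 + 0.20·3 + 0.15·4 + 0.17·2 + 0.16·3 + 0.09·3 + 0.04·4 = 2.83 bits/symbol.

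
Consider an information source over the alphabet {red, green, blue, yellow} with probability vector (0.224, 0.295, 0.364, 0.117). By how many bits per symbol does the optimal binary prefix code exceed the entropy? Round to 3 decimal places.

Entropy H = −Σ p log₂ p ≈ 1.8959 bits.
Huffman merges: 117/1000+28/125→341/1000; 59/200+341/1000→159/250; 91/250+159/250→1. L = 1977/1000 ≈ 1.9770.
L − H = 1.9770 − 1.8959 = 0.081 bits.

0.081 bits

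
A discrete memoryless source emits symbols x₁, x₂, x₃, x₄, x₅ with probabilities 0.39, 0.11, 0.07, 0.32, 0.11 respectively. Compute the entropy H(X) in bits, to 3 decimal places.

2.025 bits

H = −Σ pᵢ log₂ pᵢ.
−0.39·log₂(0.39) = 0.5298
−0.11·log₂(0.11) = 0.3503
−0.07·log₂(0.07) = 0.2686
−0.32·log₂(0.32) = 0.5260
−0.11·log₂(0.11) = 0.3503
Sum ≈ 2.0250 → 2.025 bits.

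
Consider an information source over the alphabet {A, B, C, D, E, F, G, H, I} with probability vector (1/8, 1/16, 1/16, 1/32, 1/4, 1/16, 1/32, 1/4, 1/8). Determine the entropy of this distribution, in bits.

Each probability is a power of 1/2, so log₂(1/p) is an integer.
H = Σ p·log₂(1/p) = 1/8·3 + 1/16·4 + 1/16·4 + 1/32·5 + 1/4·2 + 1/16·4 + 1/32·5 + 1/4·2 + 1/8·3 = 2.8125 bits.

2.8125 bits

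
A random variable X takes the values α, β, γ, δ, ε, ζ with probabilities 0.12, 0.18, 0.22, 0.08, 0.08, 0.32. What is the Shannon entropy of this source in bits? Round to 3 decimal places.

H = −Σ pᵢ log₂ pᵢ.
−0.12·log₂(0.12) = 0.3671
−0.18·log₂(0.18) = 0.4453
−0.22·log₂(0.22) = 0.4806
−0.08·log₂(0.08) = 0.2915
−0.08·log₂(0.08) = 0.2915
−0.32·log₂(0.32) = 0.5260
Sum ≈ 2.4020 → 2.402 bits.

2.402 bits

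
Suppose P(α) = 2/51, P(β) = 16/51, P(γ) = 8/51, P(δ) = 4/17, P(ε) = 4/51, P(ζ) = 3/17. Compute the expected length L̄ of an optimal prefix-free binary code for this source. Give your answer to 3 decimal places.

2.392 bits/symbol

Repeatedly combine the two least-probable nodes; the expected code length is the sum of the merged weights.
merge 2/51 + 4/51 → 2/17
merge 2/17 + 8/51 → 14/51
merge 3/17 + 4/17 → 7/17
merge 14/51 + 16/51 → 10/17
merge 7/17 + 10/17 → 1
L = 2/17 + 14/51 + 7/17 + 10/17 + 1 = 122/51 ≈ 2.392 bits/symbol.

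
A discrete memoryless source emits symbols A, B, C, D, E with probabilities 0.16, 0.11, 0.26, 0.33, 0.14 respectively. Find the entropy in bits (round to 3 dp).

H = −Σ pᵢ log₂ pᵢ.
−0.16·log₂(0.16) = 0.4230
−0.11·log₂(0.11) = 0.3503
−0.26·log₂(0.26) = 0.5053
−0.33·log₂(0.33) = 0.5278
−0.14·log₂(0.14) = 0.3971
Sum ≈ 2.2035 → 2.204 bits.

2.204 bits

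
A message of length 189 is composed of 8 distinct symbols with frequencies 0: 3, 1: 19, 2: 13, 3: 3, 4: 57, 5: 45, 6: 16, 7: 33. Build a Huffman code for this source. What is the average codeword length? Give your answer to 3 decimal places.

2.593 bits/symbol

Probabilities are the counts divided by 189.
Repeatedly combine the two least-probable nodes; the expected code length is the sum of the merged weights.
merge 1/63 + 1/63 → 2/63
merge 2/63 + 13/189 → 19/189
merge 16/189 + 19/189 → 5/27
merge 19/189 + 11/63 → 52/189
merge 5/27 + 5/21 → 80/189
merge 52/189 + 19/63 → 109/189
merge 80/189 + 109/189 → 1
L = 2/63 + 19/189 + 5/27 + 52/189 + 80/189 + 109/189 + 1 = 70/27 ≈ 2.593 bits/symbol.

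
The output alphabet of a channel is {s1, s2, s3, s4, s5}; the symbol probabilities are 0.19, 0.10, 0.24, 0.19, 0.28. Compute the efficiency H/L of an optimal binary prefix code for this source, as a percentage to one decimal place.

98.3%

Entropy H = −Σ p log₂ p ≈ 2.2510 bits.
Huffman merges: 1/10+19/100→29/100; 19/100+6/25→43/100; 7/25+29/100→57/100; 43/100+57/100→1. L = 229/100 ≈ 2.2900.
Efficiency = H/L = 2.2510/2.2900 = 98.3%.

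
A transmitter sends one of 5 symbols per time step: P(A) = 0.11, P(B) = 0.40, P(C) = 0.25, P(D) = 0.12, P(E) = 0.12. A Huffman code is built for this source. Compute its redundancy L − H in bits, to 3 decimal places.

Entropy H = −Σ p log₂ p ≈ 2.1132 bits.
Huffman merges: 11/100+3/25→23/100; 3/25+23/100→7/20; 1/4+7/20→3/5; 2/5+3/5→1. L = 109/50 ≈ 2.1800.
L − H = 2.1800 − 2.1132 = 0.067 bits.

0.067 bits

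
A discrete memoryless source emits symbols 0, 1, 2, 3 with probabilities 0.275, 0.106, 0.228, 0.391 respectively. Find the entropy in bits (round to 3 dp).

H = −Σ pᵢ log₂ pᵢ.
−0.275·log₂(0.275) = 0.5122
−0.106·log₂(0.106) = 0.3432
−0.228·log₂(0.228) = 0.4863
−0.391·log₂(0.391) = 0.5297
Sum ≈ 1.8714 → 1.871 bits.

1.871 bits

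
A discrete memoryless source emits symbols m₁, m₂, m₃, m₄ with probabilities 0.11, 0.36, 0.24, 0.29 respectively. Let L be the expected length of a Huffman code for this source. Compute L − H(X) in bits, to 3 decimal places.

0.097 bits

Entropy H = −Σ p log₂ p ≈ 1.8929 bits.
Huffman merges: 11/100+6/25→7/20; 29/100+7/20→16/25; 9/25+16/25→1. L = 199/100 ≈ 1.9900.
L − H = 1.9900 − 1.8929 = 0.097 bits.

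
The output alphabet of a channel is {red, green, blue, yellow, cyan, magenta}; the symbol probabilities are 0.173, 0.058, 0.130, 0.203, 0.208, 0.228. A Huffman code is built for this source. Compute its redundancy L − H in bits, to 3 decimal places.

0.066 bits

Entropy H = −Σ p log₂ p ≈ 2.4833 bits.
Huffman merges: 29/500+13/100→47/250; 173/1000+47/250→361/1000; 203/1000+26/125→411/1000; 57/250+361/1000→589/1000; 411/1000+589/1000→1. L = 2549/1000 ≈ 2.5490.
L − H = 2.5490 − 2.4833 = 0.066 bits.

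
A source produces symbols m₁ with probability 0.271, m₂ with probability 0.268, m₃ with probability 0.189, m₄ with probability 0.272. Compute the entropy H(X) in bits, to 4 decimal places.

H = −Σ pᵢ log₂ pᵢ.
−0.271·log₂(0.271) = 0.5105
−0.268·log₂(0.268) = 0.5091
−0.189·log₂(0.189) = 0.4543
−0.272·log₂(0.272) = 0.5109
Sum ≈ 1.9848 → 1.9848 bits.

1.9848 bits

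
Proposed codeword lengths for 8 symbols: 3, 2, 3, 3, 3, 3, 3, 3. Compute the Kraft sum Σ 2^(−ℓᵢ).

1.125

With common denominator 2^3 = 8: Σ 2^(−ℓᵢ) = 1/8 + 2/8 + 1/8 + 1/8 + 1/8 + 1/8 + 1/8 + 1/8 = 9/8 = 1.125.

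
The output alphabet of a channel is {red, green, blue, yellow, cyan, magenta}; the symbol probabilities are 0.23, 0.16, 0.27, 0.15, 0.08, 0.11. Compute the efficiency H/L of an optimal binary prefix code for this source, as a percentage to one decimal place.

98.9%

Entropy H = −Σ p log₂ p ≈ 2.4730 bits.
Huffman merges: 2/25+11/100→19/100; 3/20+4/25→31/100; 19/100+23/100→21/50; 27/100+31/100→29/50; 21/50+29/50→1. L = 5/2 ≈ 2.5000.
Efficiency = H/L = 2.4730/2.5000 = 98.9%.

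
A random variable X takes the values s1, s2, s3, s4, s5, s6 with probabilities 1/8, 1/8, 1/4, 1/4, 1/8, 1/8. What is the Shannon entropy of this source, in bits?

Each probability is a power of 1/2, so log₂(1/p) is an integer.
H = Σ p·log₂(1/p) = 1/8·3 + 1/8·3 + 1/4·2 + 1/4·2 + 1/8·3 + 1/8·3 = 2.5 bits.

2.5 bits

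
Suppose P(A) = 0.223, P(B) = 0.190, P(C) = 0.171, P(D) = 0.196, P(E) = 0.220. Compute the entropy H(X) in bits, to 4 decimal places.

2.3151 bits

H = −Σ pᵢ log₂ pᵢ.
−0.223·log₂(0.223) = 0.4828
−0.190·log₂(0.190) = 0.4552
−0.171·log₂(0.171) = 0.4357
−0.196·log₂(0.196) = 0.4608
−0.220·log₂(0.220) = 0.4806
Sum ≈ 2.3151 → 2.3151 bits.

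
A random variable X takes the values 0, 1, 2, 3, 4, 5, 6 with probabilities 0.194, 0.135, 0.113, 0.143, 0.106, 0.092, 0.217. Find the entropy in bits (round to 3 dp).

2.744 bits

H = −Σ pᵢ log₂ pᵢ.
−0.194·log₂(0.194) = 0.4590
−0.135·log₂(0.135) = 0.3900
−0.113·log₂(0.113) = 0.3555
−0.143·log₂(0.143) = 0.4012
−0.106·log₂(0.106) = 0.3432
−0.092·log₂(0.092) = 0.3167
−0.217·log₂(0.217) = 0.4783
Sum ≈ 2.7439 → 2.744 bits.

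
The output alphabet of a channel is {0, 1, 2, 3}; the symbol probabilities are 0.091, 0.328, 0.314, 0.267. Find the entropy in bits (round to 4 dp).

H = −Σ pᵢ log₂ pᵢ.
−0.091·log₂(0.091) = 0.3147
−0.328·log₂(0.328) = 0.5275
−0.314·log₂(0.314) = 0.5247
−0.267·log₂(0.267) = 0.5087
Sum ≈ 1.8756 → 1.8756 bits.

1.8756 bits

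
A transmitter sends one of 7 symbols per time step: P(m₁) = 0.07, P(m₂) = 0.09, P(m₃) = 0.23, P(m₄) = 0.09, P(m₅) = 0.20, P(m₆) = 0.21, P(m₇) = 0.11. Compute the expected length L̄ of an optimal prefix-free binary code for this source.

Repeatedly combine the two least-probable nodes; the expected code length is the sum of the merged weights.
merge 7/100 + 9/100 → 4/25
merge 9/100 + 11/100 → 1/5
merge 4/25 + 1/5 → 9/25
merge 1/5 + 21/100 → 41/100
merge 23/100 + 9/25 → 59/100
merge 41/100 + 59/100 → 1
L = 4/25 + 1/5 + 9/25 + 41/100 + 59/100 + 1 = 68/25 = 2.72 bits/symbol.

2.72 bits/symbol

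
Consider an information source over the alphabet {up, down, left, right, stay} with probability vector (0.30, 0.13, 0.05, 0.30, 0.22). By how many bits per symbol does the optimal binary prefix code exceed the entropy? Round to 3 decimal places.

Entropy H = −Σ p log₂ p ≈ 2.1215 bits.
Huffman merges: 1/20+13/100→9/50; 9/50+11/50→2/5; 3/10+3/10→3/5; 2/5+3/5→1. L = 109/50 ≈ 2.1800.
L − H = 2.1800 − 2.1215 = 0.059 bits.

0.059 bits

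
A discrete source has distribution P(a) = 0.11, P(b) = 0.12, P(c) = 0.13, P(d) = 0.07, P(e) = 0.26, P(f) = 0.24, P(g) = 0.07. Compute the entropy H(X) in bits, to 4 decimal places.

2.6365 bits

H = −Σ pᵢ log₂ pᵢ.
−0.11·log₂(0.11) = 0.3503
−0.12·log₂(0.12) = 0.3671
−0.13·log₂(0.13) = 0.3826
−0.07·log₂(0.07) = 0.2686
−0.26·log₂(0.26) = 0.5053
−0.24·log₂(0.24) = 0.4941
−0.07·log₂(0.07) = 0.2686
Sum ≈ 2.6365 → 2.6365 bits.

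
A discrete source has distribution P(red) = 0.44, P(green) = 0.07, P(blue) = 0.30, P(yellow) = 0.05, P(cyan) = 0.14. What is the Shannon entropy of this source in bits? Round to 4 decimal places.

1.9240 bits

H = −Σ pᵢ log₂ pᵢ.
−0.44·log₂(0.44) = 0.5211
−0.07·log₂(0.07) = 0.2686
−0.30·log₂(0.30) = 0.5211
−0.05·log₂(0.05) = 0.2161
−0.14·log₂(0.14) = 0.3971
Sum ≈ 1.9240 → 1.9240 bits.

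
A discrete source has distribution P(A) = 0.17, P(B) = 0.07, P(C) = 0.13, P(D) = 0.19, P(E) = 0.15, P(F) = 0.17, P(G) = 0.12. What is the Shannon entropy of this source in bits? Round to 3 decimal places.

2.753 bits

H = −Σ pᵢ log₂ pᵢ.
−0.17·log₂(0.17) = 0.4346
−0.07·log₂(0.07) = 0.2686
−0.13·log₂(0.13) = 0.3826
−0.19·log₂(0.19) = 0.4552
−0.15·log₂(0.15) = 0.4105
−0.17·log₂(0.17) = 0.4346
−0.12·log₂(0.12) = 0.3671
Sum ≈ 2.7532 → 2.753 bits.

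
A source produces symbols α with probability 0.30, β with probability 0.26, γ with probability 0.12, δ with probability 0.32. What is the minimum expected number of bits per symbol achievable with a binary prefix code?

2 bits/symbol

Repeatedly combine the two least-probable nodes; the expected code length is the sum of the merged weights.
merge 3/25 + 13/50 → 19/50
merge 3/10 + 8/25 → 31/50
merge 19/50 + 31/50 → 1
L = 19/50 + 31/50 + 1 = 2 bits/symbol.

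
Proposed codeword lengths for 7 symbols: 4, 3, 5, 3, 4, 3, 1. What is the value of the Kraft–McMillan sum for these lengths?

With common denominator 2^5 = 32: Σ 2^(−ℓᵢ) = 2/32 + 4/32 + 1/32 + 4/32 + 2/32 + 4/32 + 16/32 = 33/32 = 1.03125.

1.03125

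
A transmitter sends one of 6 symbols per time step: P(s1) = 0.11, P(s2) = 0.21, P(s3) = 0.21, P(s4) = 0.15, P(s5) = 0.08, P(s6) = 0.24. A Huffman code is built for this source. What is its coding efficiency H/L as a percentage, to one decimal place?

Entropy H = −Σ p log₂ p ≈ 2.4921 bits.
Huffman merges: 2/25+11/100→19/100; 3/20+19/100→17/50; 21/100+21/100→21/50; 6/25+17/50→29/50; 21/50+29/50→1. L = 253/100 ≈ 2.5300.
Efficiency = H/L = 2.4921/2.5300 = 98.5%.

98.5%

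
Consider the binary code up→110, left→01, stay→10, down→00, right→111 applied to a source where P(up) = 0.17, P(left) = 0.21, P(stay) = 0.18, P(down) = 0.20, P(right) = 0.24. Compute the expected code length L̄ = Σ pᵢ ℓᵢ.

L̄ = Σ pᵢ·ℓᵢ = 0.17·3 + 0.21·2 + 0.18·2 + 0.20·2 + 0.24·3 = 2.41 bits/symbol.

2.41 bits/symbol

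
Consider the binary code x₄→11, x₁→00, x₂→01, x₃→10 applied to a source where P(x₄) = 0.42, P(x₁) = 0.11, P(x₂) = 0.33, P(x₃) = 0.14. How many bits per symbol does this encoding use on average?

L̄ = Σ pᵢ·ℓᵢ = 0.42·2 + 0.11·2 + 0.33·2 + 0.14·2 = 2 bits/symbol.

2 bits/symbol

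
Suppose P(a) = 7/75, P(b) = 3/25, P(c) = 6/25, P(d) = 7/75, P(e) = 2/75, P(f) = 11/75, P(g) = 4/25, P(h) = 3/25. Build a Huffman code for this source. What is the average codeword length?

Repeatedly combine the two least-probable nodes; the expected code length is the sum of the merged weights.
merge 2/75 + 7/75 → 3/25
merge 7/75 + 3/25 → 16/75
merge 3/25 + 3/25 → 6/25
merge 11/75 + 4/25 → 23/75
merge 16/75 + 6/25 → 34/75
merge 6/25 + 23/75 → 41/75
merge 34/75 + 41/75 → 1
L = 3/25 + 16/75 + 6/25 + 23/75 + 34/75 + 41/75 + 1 = 72/25 = 2.88 bits/symbol.

2.88 bits/symbol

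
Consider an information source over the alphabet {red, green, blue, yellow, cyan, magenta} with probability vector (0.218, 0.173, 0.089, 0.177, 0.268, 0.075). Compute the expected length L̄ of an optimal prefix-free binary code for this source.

Repeatedly combine the two least-probable nodes; the expected code length is the sum of the merged weights.
merge 3/40 + 89/1000 → 41/250
merge 41/250 + 173/1000 → 337/1000
merge 177/1000 + 109/500 → 79/200
merge 67/250 + 337/1000 → 121/200
merge 79/200 + 121/200 → 1
L = 41/250 + 337/1000 + 79/200 + 121/200 + 1 = 2501/1000 = 2.501 bits/symbol.

2.501 bits/symbol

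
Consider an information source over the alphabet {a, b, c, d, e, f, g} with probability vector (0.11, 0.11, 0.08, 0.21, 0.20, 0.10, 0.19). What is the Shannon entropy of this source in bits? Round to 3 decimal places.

H = −Σ pᵢ log₂ pᵢ.
−0.11·log₂(0.11) = 0.3503
−0.11·log₂(0.11) = 0.3503
−0.08·log₂(0.08) = 0.2915
−0.21·log₂(0.21) = 0.4728
−0.20·log₂(0.20) = 0.4644
−0.10·log₂(0.10) = 0.3322
−0.19·log₂(0.19) = 0.4552
Sum ≈ 2.7167 → 2.717 bits.

2.717 bits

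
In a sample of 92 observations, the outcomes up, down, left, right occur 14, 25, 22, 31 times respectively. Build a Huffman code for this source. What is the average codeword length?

Probabilities are the counts divided by 92.
Repeatedly combine the two least-probable nodes; the expected code length is the sum of the merged weights.
merge 7/46 + 11/46 → 9/23
merge 25/92 + 31/92 → 14/23
merge 9/23 + 14/23 → 1
L = 9/23 + 14/23 + 1 = 2 bits/symbol.

2 bits/symbol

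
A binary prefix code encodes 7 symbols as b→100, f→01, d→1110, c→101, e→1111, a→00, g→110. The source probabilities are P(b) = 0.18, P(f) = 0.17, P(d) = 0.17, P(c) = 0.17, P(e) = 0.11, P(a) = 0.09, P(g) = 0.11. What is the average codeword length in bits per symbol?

L̄ = Σ pᵢ·ℓᵢ = 0.18·3 + 0.17·2 + 0.17·4 + 0.17·3 + 0.11·4 + 0.09·2 + 0.11·3 = 3.02 bits/symbol.

3.02 bits/symbol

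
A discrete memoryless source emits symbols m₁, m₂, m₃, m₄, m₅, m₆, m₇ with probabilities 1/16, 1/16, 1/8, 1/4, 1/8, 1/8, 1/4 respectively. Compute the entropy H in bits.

Each probability is a power of 1/2, so log₂(1/p) is an integer.
H = Σ p·log₂(1/p) = 1/16·4 + 1/16·4 + 1/8·3 + 1/4·2 + 1/8·3 + 1/8·3 + 1/4·2 = 2.625 bits.

2.625 bits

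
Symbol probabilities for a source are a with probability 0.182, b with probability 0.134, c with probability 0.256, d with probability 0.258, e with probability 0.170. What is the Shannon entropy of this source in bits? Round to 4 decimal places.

H = −Σ pᵢ log₂ pᵢ.
−0.182·log₂(0.182) = 0.4474
−0.134·log₂(0.134) = 0.3886
−0.256·log₂(0.256) = 0.5032
−0.258·log₂(0.258) = 0.5043
−0.170·log₂(0.170) = 0.4346
Sum ≈ 2.2780 → 2.2780 bits.

2.2780 bits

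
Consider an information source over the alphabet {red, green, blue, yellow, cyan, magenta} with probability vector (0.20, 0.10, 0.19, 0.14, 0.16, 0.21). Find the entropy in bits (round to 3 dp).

2.545 bits

H = −Σ pᵢ log₂ pᵢ.
−0.20·log₂(0.20) = 0.4644
−0.10·log₂(0.10) = 0.3322
−0.19·log₂(0.19) = 0.4552
−0.14·log₂(0.14) = 0.3971
−0.16·log₂(0.16) = 0.4230
−0.21·log₂(0.21) = 0.4728
Sum ≈ 2.5448 → 2.545 bits.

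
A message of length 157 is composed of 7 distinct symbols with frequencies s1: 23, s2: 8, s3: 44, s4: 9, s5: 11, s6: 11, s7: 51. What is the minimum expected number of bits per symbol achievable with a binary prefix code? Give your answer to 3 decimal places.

Probabilities are the counts divided by 157.
Repeatedly combine the two least-probable nodes; the expected code length is the sum of the merged weights.
merge 8/157 + 9/157 → 17/157
merge 11/157 + 11/157 → 22/157
merge 17/157 + 22/157 → 39/157
merge 23/157 + 39/157 → 62/157
merge 44/157 + 51/157 → 95/157
merge 62/157 + 95/157 → 1
L = 17/157 + 22/157 + 39/157 + 62/157 + 95/157 + 1 = 392/157 ≈ 2.497 bits/symbol.

2.497 bits/symbol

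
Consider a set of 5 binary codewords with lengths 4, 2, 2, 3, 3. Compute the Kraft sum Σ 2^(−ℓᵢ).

0.8125

With common denominator 2^4 = 16: Σ 2^(−ℓᵢ) = 1/16 + 4/16 + 4/16 + 2/16 + 2/16 = 13/16 = 0.8125.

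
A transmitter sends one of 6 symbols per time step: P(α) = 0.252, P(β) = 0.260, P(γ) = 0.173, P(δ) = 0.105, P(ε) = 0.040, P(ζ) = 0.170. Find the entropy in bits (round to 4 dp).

H = −Σ pᵢ log₂ pᵢ.
−0.252·log₂(0.252) = 0.5011
−0.260·log₂(0.260) = 0.5053
−0.173·log₂(0.173) = 0.4379
−0.105·log₂(0.105) = 0.3414
−0.040·log₂(0.040) = 0.1858
−0.170·log₂(0.170) = 0.4346
Sum ≈ 2.4060 → 2.4060 bits.

2.4060 bits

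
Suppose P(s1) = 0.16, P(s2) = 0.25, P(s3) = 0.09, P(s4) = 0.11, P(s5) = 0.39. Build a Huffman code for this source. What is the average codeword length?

Repeatedly combine the two least-probable nodes; the expected code length is the sum of the merged weights.
merge 9/100 + 11/100 → 1/5
merge 4/25 + 1/5 → 9/25
merge 1/4 + 9/25 → 61/100
merge 39/100 + 61/100 → 1
L = 1/5 + 9/25 + 61/100 + 1 = 217/100 = 2.17 bits/symbol.

2.17 bits/symbol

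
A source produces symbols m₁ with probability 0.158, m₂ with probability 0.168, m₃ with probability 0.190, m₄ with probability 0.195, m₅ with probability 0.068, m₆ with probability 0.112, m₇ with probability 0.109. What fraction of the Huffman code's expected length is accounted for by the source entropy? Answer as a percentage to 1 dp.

Entropy H = −Σ p log₂ p ≈ 2.7341 bits.
Huffman merges: 17/250+109/1000→177/1000; 14/125+79/500→27/100; 21/125+177/1000→69/200; 19/100+39/200→77/200; 27/100+69/200→123/200; 77/200+123/200→1. L = 349/125 ≈ 2.7920.
Efficiency = H/L = 2.7341/2.7920 = 97.9%.

97.9%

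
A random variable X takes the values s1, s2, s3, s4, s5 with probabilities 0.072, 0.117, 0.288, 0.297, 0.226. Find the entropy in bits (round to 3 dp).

H = −Σ pᵢ log₂ pᵢ.
−0.072·log₂(0.072) = 0.2733
−0.117·log₂(0.117) = 0.3622
−0.288·log₂(0.288) = 0.5172
−0.297·log₂(0.297) = 0.5202
−0.226·log₂(0.226) = 0.4849
Sum ≈ 2.1578 → 2.158 bits.

2.158 bits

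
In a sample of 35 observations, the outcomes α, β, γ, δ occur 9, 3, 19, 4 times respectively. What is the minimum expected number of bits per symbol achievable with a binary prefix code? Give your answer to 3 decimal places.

1.657 bits/symbol

Probabilities are the counts divided by 35.
Repeatedly combine the two least-probable nodes; the expected code length is the sum of the merged weights.
merge 3/35 + 4/35 → 1/5
merge 1/5 + 9/35 → 16/35
merge 16/35 + 19/35 → 1
L = 1/5 + 16/35 + 1 = 58/35 ≈ 1.657 bits/symbol.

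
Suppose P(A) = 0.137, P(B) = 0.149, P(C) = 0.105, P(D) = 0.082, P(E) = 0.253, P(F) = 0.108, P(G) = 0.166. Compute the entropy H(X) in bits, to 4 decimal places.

2.7179 bits

H = −Σ pᵢ log₂ pᵢ.
−0.137·log₂(0.137) = 0.3929
−0.149·log₂(0.149) = 0.4092
−0.105·log₂(0.105) = 0.3414
−0.082·log₂(0.082) = 0.2959
−0.253·log₂(0.253) = 0.5016
−0.108·log₂(0.108) = 0.3468
−0.166·log₂(0.166) = 0.4301
Sum ≈ 2.7179 → 2.7179 bits.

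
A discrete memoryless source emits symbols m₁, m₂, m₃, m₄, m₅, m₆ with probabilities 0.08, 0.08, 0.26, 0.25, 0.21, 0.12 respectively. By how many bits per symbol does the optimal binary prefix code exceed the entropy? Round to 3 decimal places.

0.012 bits

Entropy H = −Σ p log₂ p ≈ 2.4282 bits.
Huffman merges: 2/25+2/25→4/25; 3/25+4/25→7/25; 21/100+1/4→23/50; 13/50+7/25→27/50; 23/50+27/50→1. L = 61/25 ≈ 2.4400.
L − H = 2.4400 − 2.4282 = 0.012 bits.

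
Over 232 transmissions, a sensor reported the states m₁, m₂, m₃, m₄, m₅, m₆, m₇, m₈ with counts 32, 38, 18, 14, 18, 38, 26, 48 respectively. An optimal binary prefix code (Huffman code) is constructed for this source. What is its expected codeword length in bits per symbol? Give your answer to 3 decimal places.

Probabilities are the counts divided by 232.
Repeatedly combine the two least-probable nodes; the expected code length is the sum of the merged weights.
merge 7/116 + 9/116 → 4/29
merge 9/116 + 13/116 → 11/58
merge 4/29 + 4/29 → 8/29
merge 19/116 + 19/116 → 19/58
merge 11/58 + 6/29 → 23/58
merge 8/29 + 19/58 → 35/58
merge 23/58 + 35/58 → 1
L = 4/29 + 11/58 + 8/29 + 19/58 + 23/58 + 35/58 + 1 = 85/29 ≈ 2.931 bits/symbol.

2.931 bits/symbol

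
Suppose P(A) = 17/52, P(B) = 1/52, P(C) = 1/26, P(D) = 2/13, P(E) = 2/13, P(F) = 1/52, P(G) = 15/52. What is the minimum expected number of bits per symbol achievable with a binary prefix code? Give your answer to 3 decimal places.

Repeatedly combine the two least-probable nodes; the expected code length is the sum of the merged weights.
merge 1/52 + 1/52 → 1/26
merge 1/26 + 1/26 → 1/13
merge 1/13 + 2/13 → 3/13
merge 2/13 + 3/13 → 5/13
merge 15/52 + 17/52 → 8/13
merge 5/13 + 8/13 → 1
L = 1/26 + 1/13 + 3/13 + 5/13 + 8/13 + 1 = 61/26 ≈ 2.346 bits/symbol.

2.346 bits/symbol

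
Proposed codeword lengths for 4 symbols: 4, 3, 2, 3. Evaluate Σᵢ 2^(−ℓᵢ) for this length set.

With common denominator 2^4 = 16: Σ 2^(−ℓᵢ) = 1/16 + 2/16 + 4/16 + 2/16 = 9/16 = 0.5625.

0.5625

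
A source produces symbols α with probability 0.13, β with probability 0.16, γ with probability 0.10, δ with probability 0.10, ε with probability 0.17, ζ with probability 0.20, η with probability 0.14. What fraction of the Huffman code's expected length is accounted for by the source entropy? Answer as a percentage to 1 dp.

98.8%

Entropy H = −Σ p log₂ p ≈ 2.7661 bits.
Huffman merges: 1/10+1/10→1/5; 13/100+7/50→27/100; 4/25+17/100→33/100; 1/5+1/5→2/5; 27/100+33/100→3/5; 2/5+3/5→1. L = 14/5 ≈ 2.8000.
Efficiency = H/L = 2.7661/2.8000 = 98.8%.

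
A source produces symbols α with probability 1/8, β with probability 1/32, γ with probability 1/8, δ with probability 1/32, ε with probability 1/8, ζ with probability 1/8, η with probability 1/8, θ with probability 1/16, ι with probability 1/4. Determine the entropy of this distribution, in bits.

Each probability is a power of 1/2, so log₂(1/p) is an integer.
H = Σ p·log₂(1/p) = 1/8·3 + 1/32·5 + 1/8·3 + 1/32·5 + 1/8·3 + 1/8·3 + 1/8·3 + 1/16·4 + 1/4·2 = 2.9375 bits.

2.9375 bits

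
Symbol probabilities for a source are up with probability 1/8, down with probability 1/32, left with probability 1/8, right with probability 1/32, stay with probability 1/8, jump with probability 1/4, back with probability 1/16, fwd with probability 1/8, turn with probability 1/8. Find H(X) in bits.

Each probability is a power of 1/2, so log₂(1/p) is an integer.
H = Σ p·log₂(1/p) = 1/8·3 + 1/32·5 + 1/8·3 + 1/32·5 + 1/8·3 + 1/4·2 + 1/16·4 + 1/8·3 + 1/8·3 = 2.9375 bits.

2.9375 bits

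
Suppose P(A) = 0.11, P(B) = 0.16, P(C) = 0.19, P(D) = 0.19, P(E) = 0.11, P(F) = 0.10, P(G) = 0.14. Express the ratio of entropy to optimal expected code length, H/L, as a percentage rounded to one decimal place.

Entropy H = −Σ p log₂ p ≈ 2.7633 bits.
Huffman merges: 1/10+11/100→21/100; 11/100+7/50→1/4; 4/25+19/100→7/20; 19/100+21/100→2/5; 1/4+7/20→3/5; 2/5+3/5→1. L = 281/100 ≈ 2.8100.
Efficiency = H/L = 2.7633/2.8100 = 98.3%.

98.3%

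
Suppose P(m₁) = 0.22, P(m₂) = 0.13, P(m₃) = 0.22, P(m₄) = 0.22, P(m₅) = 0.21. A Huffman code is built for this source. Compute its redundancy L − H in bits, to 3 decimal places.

0.043 bits

Entropy H = −Σ p log₂ p ≈ 2.2972 bits.
Huffman merges: 13/100+21/100→17/50; 11/50+11/50→11/25; 11/50+17/50→14/25; 11/25+14/25→1. L = 117/50 ≈ 2.3400.
L − H = 2.3400 − 2.2972 = 0.043 bits.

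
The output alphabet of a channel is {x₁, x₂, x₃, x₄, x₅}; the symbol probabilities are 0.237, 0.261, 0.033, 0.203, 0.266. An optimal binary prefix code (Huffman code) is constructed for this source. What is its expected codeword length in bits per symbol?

Repeatedly combine the two least-probable nodes; the expected code length is the sum of the merged weights.
merge 33/1000 + 203/1000 → 59/250
merge 59/250 + 237/1000 → 473/1000
merge 261/1000 + 133/500 → 527/1000
merge 473/1000 + 527/1000 → 1
L = 59/250 + 473/1000 + 527/1000 + 1 = 559/250 = 2.236 bits/symbol.

2.236 bits/symbol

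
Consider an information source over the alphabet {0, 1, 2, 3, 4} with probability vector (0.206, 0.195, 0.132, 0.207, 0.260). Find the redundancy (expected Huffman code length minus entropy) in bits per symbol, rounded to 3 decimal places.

0.036 bits

Entropy H = −Σ p log₂ p ≈ 2.2907 bits.
Huffman merges: 33/250+39/200→327/1000; 103/500+207/1000→413/1000; 13/50+327/1000→587/1000; 413/1000+587/1000→1. L = 2327/1000 ≈ 2.3270.
L − H = 2.3270 − 2.2907 = 0.036 bits.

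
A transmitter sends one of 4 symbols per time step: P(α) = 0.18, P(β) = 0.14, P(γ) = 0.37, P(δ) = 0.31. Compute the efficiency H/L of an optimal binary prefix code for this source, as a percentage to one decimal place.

Entropy H = −Σ p log₂ p ≈ 1.8969 bits.
Huffman merges: 7/50+9/50→8/25; 31/100+8/25→63/100; 37/100+63/100→1. L = 39/20 ≈ 1.9500.
Efficiency = H/L = 1.8969/1.9500 = 97.3%.

97.3%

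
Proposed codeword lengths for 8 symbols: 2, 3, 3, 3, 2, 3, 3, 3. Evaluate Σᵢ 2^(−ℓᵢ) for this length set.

1.25

With common denominator 2^3 = 8: Σ 2^(−ℓᵢ) = 2/8 + 1/8 + 1/8 + 1/8 + 2/8 + 1/8 + 1/8 + 1/8 = 10/8 = 1.25.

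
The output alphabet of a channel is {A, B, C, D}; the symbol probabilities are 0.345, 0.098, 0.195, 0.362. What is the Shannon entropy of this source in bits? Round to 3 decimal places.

1.849 bits

H = −Σ pᵢ log₂ pᵢ.
−0.345·log₂(0.345) = 0.5297
−0.098·log₂(0.098) = 0.3284
−0.195·log₂(0.195) = 0.4599
−0.362·log₂(0.362) = 0.5307
Sum ≈ 1.8487 → 1.849 bits.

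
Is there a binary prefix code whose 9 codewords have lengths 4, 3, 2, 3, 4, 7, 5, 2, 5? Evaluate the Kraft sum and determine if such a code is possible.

0.9453125; yes

With common denominator 2^7 = 128: Σ 2^(−ℓᵢ) = 8/128 + 16/128 + 32/128 + 16/128 + 8/128 + 1/128 + 4/128 + 32/128 + 4/128 = 121/128 = 0.9453125.
Kraft's inequality requires Σ ≤ 1; here Σ = 0.9453125 ≤ 1, so such a prefix code exists.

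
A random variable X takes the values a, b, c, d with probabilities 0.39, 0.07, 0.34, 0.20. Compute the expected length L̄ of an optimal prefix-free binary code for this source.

Repeatedly combine the two least-probable nodes; the expected code length is the sum of the merged weights.
merge 7/100 + 1/5 → 27/100
merge 27/100 + 17/50 → 61/100
merge 39/100 + 61/100 → 1
L = 27/100 + 61/100 + 1 = 47/25 = 1.88 bits/symbol.

1.88 bits/symbol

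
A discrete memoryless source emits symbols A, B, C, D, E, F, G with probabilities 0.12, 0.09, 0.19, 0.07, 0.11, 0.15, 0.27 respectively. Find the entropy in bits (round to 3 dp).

2.674 bits

H = −Σ pᵢ log₂ pᵢ.
−0.12·log₂(0.12) = 0.3671
−0.09·log₂(0.09) = 0.3127
−0.19·log₂(0.19) = 0.4552
−0.07·log₂(0.07) = 0.2686
−0.11·log₂(0.11) = 0.3503
−0.15·log₂(0.15) = 0.4105
−0.27·log₂(0.27) = 0.5100
Sum ≈ 2.6744 → 2.674 bits.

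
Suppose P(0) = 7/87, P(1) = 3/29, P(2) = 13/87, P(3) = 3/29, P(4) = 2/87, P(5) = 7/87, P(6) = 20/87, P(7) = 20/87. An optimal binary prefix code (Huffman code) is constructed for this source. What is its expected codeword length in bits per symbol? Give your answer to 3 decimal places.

Repeatedly combine the two least-probable nodes; the expected code length is the sum of the merged weights.
merge 2/87 + 7/87 → 3/29
merge 7/87 + 3/29 → 16/87
merge 3/29 + 3/29 → 6/29
merge 13/87 + 16/87 → 1/3
merge 6/29 + 20/87 → 38/87
merge 20/87 + 1/3 → 49/87
merge 38/87 + 49/87 → 1
L = 3/29 + 16/87 + 6/29 + 1/3 + 38/87 + 49/87 + 1 = 82/29 ≈ 2.828 bits/symbol.

2.828 bits/symbol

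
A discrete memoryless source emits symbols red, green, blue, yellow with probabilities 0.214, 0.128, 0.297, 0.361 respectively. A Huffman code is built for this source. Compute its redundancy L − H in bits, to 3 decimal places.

0.075 bits

Entropy H = −Σ p log₂ p ≈ 1.9065 bits.
Huffman merges: 16/125+107/500→171/500; 297/1000+171/500→639/1000; 361/1000+639/1000→1. L = 1981/1000 ≈ 1.9810.
L − H = 1.9810 − 1.9065 = 0.075 bits.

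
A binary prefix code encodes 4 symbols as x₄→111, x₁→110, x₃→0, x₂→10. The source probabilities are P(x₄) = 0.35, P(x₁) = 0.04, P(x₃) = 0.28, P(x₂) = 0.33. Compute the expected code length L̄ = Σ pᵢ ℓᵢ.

L̄ = Σ pᵢ·ℓᵢ = 0.35·3 + 0.04·3 + 0.28·1 + 0.33·2 = 2.11 bits/symbol.

2.11 bits/symbol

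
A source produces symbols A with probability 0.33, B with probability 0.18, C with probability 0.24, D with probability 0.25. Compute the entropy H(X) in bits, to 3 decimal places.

1.967 bits

H = −Σ pᵢ log₂ pᵢ.
−0.33·log₂(0.33) = 0.5278
−0.18·log₂(0.18) = 0.4453
−0.24·log₂(0.24) = 0.4941
−0.25·log₂(0.25) = 0.5000
Sum ≈ 1.9673 → 1.967 bits.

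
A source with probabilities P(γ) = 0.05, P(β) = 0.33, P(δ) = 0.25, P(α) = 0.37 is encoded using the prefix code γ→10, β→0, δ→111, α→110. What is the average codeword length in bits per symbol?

2.29 bits/symbol

L̄ = Σ pᵢ·ℓᵢ = 0.05·2 + 0.33·1 + 0.25·3 + 0.37·3 = 2.29 bits/symbol.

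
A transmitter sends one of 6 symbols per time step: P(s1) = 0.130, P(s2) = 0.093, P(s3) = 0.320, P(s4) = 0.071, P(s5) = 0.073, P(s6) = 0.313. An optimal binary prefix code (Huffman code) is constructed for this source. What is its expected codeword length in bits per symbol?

2.367 bits/symbol

Repeatedly combine the two least-probable nodes; the expected code length is the sum of the merged weights.
merge 71/1000 + 73/1000 → 18/125
merge 93/1000 + 13/100 → 223/1000
merge 18/125 + 223/1000 → 367/1000
merge 313/1000 + 8/25 → 633/1000
merge 367/1000 + 633/1000 → 1
L = 18/125 + 223/1000 + 367/1000 + 633/1000 + 1 = 2367/1000 = 2.367 bits/symbol.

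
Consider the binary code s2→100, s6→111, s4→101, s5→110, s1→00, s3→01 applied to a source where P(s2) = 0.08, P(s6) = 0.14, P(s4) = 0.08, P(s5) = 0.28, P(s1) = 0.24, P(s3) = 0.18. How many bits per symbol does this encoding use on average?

2.58 bits/symbol

L̄ = Σ pᵢ·ℓᵢ = 0.08·3 + 0.14·3 + 0.08·3 + 0.28·3 + 0.24·2 + 0.18·2 = 2.58 bits/symbol.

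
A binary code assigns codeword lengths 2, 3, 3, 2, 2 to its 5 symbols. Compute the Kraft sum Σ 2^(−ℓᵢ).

1

With common denominator 2^3 = 8: Σ 2^(−ℓᵢ) = 2/8 + 1/8 + 1/8 + 2/8 + 2/8 = 8/8 = 1.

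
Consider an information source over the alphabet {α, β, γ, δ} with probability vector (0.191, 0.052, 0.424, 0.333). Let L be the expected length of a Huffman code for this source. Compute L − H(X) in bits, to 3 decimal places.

0.088 bits

Entropy H = −Σ p log₂ p ≈ 1.7311 bits.
Huffman merges: 13/250+191/1000→243/1000; 243/1000+333/1000→72/125; 53/125+72/125→1. L = 1819/1000 ≈ 1.8190.
L − H = 1.8190 − 1.7311 = 0.088 bits.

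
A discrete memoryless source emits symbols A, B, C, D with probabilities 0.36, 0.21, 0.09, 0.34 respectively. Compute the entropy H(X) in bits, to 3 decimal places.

1.845 bits

H = −Σ pᵢ log₂ pᵢ.
−0.36·log₂(0.36) = 0.5306
−0.21·log₂(0.21) = 0.4728
−0.09·log₂(0.09) = 0.3127
−0.34·log₂(0.34) = 0.5292
Sum ≈ 1.8453 → 1.845 bits.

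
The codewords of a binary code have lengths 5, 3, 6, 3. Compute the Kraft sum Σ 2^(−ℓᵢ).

With common denominator 2^6 = 64: Σ 2^(−ℓᵢ) = 2/64 + 8/64 + 1/64 + 8/64 = 19/64 = 0.296875.

0.296875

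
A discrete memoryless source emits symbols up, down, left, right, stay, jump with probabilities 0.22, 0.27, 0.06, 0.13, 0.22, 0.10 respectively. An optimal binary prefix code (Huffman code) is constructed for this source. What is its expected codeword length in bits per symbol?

2.45 bits/symbol

Repeatedly combine the two least-probable nodes; the expected code length is the sum of the merged weights.
merge 3/50 + 1/10 → 4/25
merge 13/100 + 4/25 → 29/100
merge 11/50 + 11/50 → 11/25
merge 27/100 + 29/100 → 14/25
merge 11/25 + 14/25 → 1
L = 4/25 + 29/100 + 11/25 + 14/25 + 1 = 49/20 = 2.45 bits/symbol.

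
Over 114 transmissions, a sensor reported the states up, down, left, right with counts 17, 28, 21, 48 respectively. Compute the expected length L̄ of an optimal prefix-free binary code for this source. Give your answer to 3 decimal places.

1.912 bits/symbol

Probabilities are the counts divided by 114.
Repeatedly combine the two least-probable nodes; the expected code length is the sum of the merged weights.
merge 17/114 + 7/38 → 1/3
merge 14/57 + 1/3 → 11/19
merge 8/19 + 11/19 → 1
L = 1/3 + 11/19 + 1 = 109/57 ≈ 1.912 bits/symbol.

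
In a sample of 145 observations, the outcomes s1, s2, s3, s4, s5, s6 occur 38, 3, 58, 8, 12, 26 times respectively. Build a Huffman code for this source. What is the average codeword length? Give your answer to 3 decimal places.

Probabilities are the counts divided by 145.
Repeatedly combine the two least-probable nodes; the expected code length is the sum of the merged weights.
merge 3/145 + 8/145 → 11/145
merge 11/145 + 12/145 → 23/145
merge 23/145 + 26/145 → 49/145
merge 38/145 + 49/145 → 3/5
merge 2/5 + 3/5 → 1
L = 11/145 + 23/145 + 49/145 + 3/5 + 1 = 63/29 ≈ 2.172 bits/symbol.

2.172 bits/symbol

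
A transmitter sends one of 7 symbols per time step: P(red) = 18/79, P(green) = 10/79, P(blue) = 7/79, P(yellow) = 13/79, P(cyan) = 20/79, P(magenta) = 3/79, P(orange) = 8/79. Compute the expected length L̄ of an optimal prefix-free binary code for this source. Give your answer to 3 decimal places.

Repeatedly combine the two least-probable nodes; the expected code length is the sum of the merged weights.
merge 3/79 + 7/79 → 10/79
merge 8/79 + 10/79 → 18/79
merge 10/79 + 13/79 → 23/79
merge 18/79 + 18/79 → 36/79
merge 20/79 + 23/79 → 43/79
merge 36/79 + 43/79 → 1
L = 10/79 + 18/79 + 23/79 + 36/79 + 43/79 + 1 = 209/79 ≈ 2.646 bits/symbol.

2.646 bits/symbol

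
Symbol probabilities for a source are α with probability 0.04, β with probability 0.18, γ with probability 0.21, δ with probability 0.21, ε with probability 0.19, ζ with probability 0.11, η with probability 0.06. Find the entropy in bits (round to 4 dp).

H = −Σ pᵢ log₂ pᵢ.
−0.04·log₂(0.04) = 0.1858
−0.18·log₂(0.18) = 0.4453
−0.21·log₂(0.21) = 0.4728
−0.21·log₂(0.21) = 0.4728
−0.19·log₂(0.19) = 0.4552
−0.11·log₂(0.11) = 0.3503
−0.06·log₂(0.06) = 0.2435
Sum ≈ 2.6258 → 2.6258 bits.

2.6258 bits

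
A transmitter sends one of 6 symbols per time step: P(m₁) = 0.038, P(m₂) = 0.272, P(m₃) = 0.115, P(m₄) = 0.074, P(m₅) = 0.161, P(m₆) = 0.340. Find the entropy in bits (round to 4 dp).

2.2804 bits

H = −Σ pᵢ log₂ pᵢ.
−0.038·log₂(0.038) = 0.1793
−0.272·log₂(0.272) = 0.5109
−0.115·log₂(0.115) = 0.3588
−0.074·log₂(0.074) = 0.2780
−0.161·log₂(0.161) = 0.4242
−0.340·log₂(0.340) = 0.5292
Sum ≈ 2.2804 → 2.2804 bits.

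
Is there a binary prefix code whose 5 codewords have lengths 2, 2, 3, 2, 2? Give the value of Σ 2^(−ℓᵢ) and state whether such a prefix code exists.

1.125; no

With common denominator 2^3 = 8: Σ 2^(−ℓᵢ) = 2/8 + 2/8 + 1/8 + 2/8 + 2/8 = 9/8 = 1.125.
Kraft's inequality requires Σ ≤ 1; here Σ = 1.125 > 1, so no such prefix code exists.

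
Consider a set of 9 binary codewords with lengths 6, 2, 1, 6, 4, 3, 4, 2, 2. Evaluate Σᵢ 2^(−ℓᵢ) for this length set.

With common denominator 2^6 = 64: Σ 2^(−ℓᵢ) = 1/64 + 16/64 + 32/64 + 1/64 + 4/64 + 8/64 + 4/64 + 16/64 + 16/64 = 98/64 = 1.53125.

1.53125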